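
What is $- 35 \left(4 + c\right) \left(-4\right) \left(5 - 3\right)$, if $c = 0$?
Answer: $1120$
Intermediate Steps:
$- 35 \left(4 + c\right) \left(-4\right) \left(5 - 3\right) = - 35 \left(4 + 0\right) \left(-4\right) \left(5 - 3\right) = - 35 \cdot 4 \left(-4\right) 2 = - 35 \left(\left(-16\right) 2\right) = \left(-35\right) \left(-32\right) = 1120$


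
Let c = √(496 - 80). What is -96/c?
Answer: -12*√26/13 ≈ -4.7068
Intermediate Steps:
c = 4*√26 (c = √416 = 4*√26 ≈ 20.396)
-96/c = -96*√26/104 = -12*√26/13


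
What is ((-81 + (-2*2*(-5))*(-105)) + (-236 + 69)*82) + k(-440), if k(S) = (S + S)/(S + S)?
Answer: -15874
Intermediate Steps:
k(S) = 1 (k(S) = (2*S)/((2*S)) = (2*S)*(1/(2*S)) = 1)
((-81 + (-2*2*(-5))*(-105)) + (-236 + 69)*82) + k(-440) = ((-81 + (-2*2*(-5))*(-105)) + (-236 + 69)*82) + 1 = ((-81 - 4*(-5)*(-105)) - 167*82) + 1 = ((-81 + 20*(-105)) - 13694) + 1 = ((-81 - 2100) - 13694) + 1 = (-2181 - 13694) + 1 = -15875 + 1 = -15874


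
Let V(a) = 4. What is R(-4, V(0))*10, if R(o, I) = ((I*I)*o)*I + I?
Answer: -2520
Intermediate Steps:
R(o, I) = I + o*I**3 (R(o, I) = (I**2*o)*I + I = (o*I**2)*I + I = o*I**3 + I = I + o*I**3)
R(-4, V(0))*10 = (4 - 4*4**3)*10 = (4 - 4*64)*10 = (4 - 256)*10 = -252*10 = -2520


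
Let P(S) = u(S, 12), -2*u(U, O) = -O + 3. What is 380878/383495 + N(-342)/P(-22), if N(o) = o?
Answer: -28764742/383495 ≈ -75.007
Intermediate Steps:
u(U, O) = -3/2 + O/2 (u(U, O) = -(-O + 3)/2 = -(3 - O)/2 = -3/2 + O/2)
P(S) = 9/2 (P(S) = -3/2 + (½)*12 = -3/2 + 6 = 9/2)
380878/383495 + N(-342)/P(-22) = 380878/383495 - 342/9/2 = 380878*(1/383495) - 342*2/9 = 380878/383495 - 76 = -28764742/383495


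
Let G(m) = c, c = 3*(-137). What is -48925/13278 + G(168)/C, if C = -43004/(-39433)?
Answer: -108650012707/285503556 ≈ -380.56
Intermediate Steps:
C = 43004/39433 (C = -43004*(-1/39433) = 43004/39433 ≈ 1.0906)
c = -411
G(m) = -411
-48925/13278 + G(168)/C = -48925/13278 - 411/43004/39433 = -48925*1/13278 - 411*39433/43004 = -48925/13278 - 16206963/43004 = -108650012707/285503556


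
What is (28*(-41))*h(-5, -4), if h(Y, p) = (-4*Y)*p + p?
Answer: 96432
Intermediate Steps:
h(Y, p) = p - 4*Y*p (h(Y, p) = -4*Y*p + p = p - 4*Y*p)
(28*(-41))*h(-5, -4) = (28*(-41))*(-4*(1 - 4*(-5))) = -(-4592)*(1 + 20) = -(-4592)*21 = -1148*(-84) = 96432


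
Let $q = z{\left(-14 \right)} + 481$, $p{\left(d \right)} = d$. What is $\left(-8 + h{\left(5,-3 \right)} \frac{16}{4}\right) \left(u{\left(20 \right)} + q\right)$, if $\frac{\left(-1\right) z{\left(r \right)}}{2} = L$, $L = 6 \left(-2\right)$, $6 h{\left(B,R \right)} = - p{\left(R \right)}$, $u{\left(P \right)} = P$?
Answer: $-3150$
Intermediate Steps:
$h{\left(B,R \right)} = - \frac{R}{6}$ ($h{\left(B,R \right)} = \frac{\left(-1\right) R}{6} = - \frac{R}{6}$)
$L = -12$
$z{\left(r \right)} = 24$ ($z{\left(r \right)} = \left(-2\right) \left(-12\right) = 24$)
$q = 505$ ($q = 24 + 481 = 505$)
$\left(-8 + h{\left(5,-3 \right)} \frac{16}{4}\right) \left(u{\left(20 \right)} + q\right) = \left(-8 + \left(- \frac{1}{6}\right) \left(-3\right) \frac{16}{4}\right) \left(20 + 505\right) = \left(-8 + \frac{16 \cdot \frac{1}{4}}{2}\right) 525 = \left(-8 + \frac{1}{2} \cdot 4\right) 525 = \left(-8 + 2\right) 525 = \left(-6\right) 525 = -3150$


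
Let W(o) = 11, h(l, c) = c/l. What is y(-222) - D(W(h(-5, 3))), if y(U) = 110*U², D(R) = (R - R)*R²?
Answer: 5421240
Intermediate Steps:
D(R) = 0 (D(R) = 0*R² = 0)
y(-222) - D(W(h(-5, 3))) = 110*(-222)² - 1*0 = 110*49284 + 0 = 5421240 + 0 = 5421240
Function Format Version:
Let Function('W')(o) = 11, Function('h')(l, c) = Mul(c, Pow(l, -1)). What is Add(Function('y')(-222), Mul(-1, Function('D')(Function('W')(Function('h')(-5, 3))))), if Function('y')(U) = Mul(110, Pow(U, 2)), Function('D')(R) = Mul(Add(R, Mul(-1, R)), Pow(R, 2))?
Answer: 5421240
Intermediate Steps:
Function('D')(R) = 0 (Function('D')(R) = Mul(0, Pow(R, 2)) = 0)
Add(Function('y')(-222), Mul(-1, Function('D')(Function('W')(Function('h')(-5, 3))))) = Add(Mul(110, Pow(-222, 2)), Mul(-1, 0)) = Add(Mul(110, 49284), 0) = Add(5421240, 0) = 5421240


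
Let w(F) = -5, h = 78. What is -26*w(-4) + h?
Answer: 208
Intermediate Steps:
-26*w(-4) + h = -26*(-5) + 78 = 130 + 78 = 208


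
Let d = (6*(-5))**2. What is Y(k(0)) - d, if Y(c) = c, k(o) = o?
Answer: -900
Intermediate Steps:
d = 900 (d = (-30)**2 = 900)
Y(k(0)) - d = 0 - 1*900 = 0 - 900 = -900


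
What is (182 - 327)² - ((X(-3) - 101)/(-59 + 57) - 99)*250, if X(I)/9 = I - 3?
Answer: 26400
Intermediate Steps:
X(I) = -27 + 9*I (X(I) = 9*(I - 3) = 9*(-3 + I) = -27 + 9*I)
(182 - 327)² - ((X(-3) - 101)/(-59 + 57) - 99)*250 = (182 - 327)² - (((-27 + 9*(-3)) - 101)/(-59 + 57) - 99)*250 = (-145)² - (((-27 - 27) - 101)/(-2) - 99)*250 = 21025 - ((-54 - 101)*(-½) - 99)*250 = 21025 - (-155*(-½) - 99)*250 = 21025 - (155/2 - 99)*250 = 21025 - (-43)*250/2 = 21025 - 1*(-5375) = 21025 + 5375 = 26400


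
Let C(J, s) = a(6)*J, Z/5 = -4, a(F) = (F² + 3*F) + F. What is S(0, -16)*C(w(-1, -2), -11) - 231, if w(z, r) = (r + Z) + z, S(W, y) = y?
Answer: 21849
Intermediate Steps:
a(F) = F² + 4*F
Z = -20 (Z = 5*(-4) = -20)
w(z, r) = -20 + r + z (w(z, r) = (r - 20) + z = (-20 + r) + z = -20 + r + z)
C(J, s) = 60*J (C(J, s) = (6*(4 + 6))*J = (6*10)*J = 60*J)
S(0, -16)*C(w(-1, -2), -11) - 231 = -960*(-20 - 2 - 1) - 231 = -960*(-23) - 231 = -16*(-1380) - 231 = 22080 - 231 = 21849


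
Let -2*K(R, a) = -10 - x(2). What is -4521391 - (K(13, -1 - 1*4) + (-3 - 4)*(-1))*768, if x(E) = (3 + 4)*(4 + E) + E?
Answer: -4547503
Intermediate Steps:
x(E) = 28 + 8*E (x(E) = 7*(4 + E) + E = (28 + 7*E) + E = 28 + 8*E)
K(R, a) = 27 (K(R, a) = -(-10 - (28 + 8*2))/2 = -(-10 - (28 + 16))/2 = -(-10 - 1*44)/2 = -(-10 - 44)/2 = -½*(-54) = 27)
-4521391 - (K(13, -1 - 1*4) + (-3 - 4)*(-1))*768 = -4521391 - (27 + (-3 - 4)*(-1))*768 = -4521391 - (27 - 7*(-1))*768 = -4521391 - (27 + 7)*768 = -4521391 - 34*768 = -4521391 - 1*26112 = -4521391 - 26112 = -4547503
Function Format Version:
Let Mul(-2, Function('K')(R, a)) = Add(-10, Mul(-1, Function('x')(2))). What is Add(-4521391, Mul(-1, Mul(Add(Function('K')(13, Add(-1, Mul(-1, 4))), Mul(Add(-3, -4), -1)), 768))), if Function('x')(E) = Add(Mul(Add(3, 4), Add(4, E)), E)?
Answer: -4547503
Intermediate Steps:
Function('x')(E) = Add(28, Mul(8, E)) (Function('x')(E) = Add(Mul(7, Add(4, E)), E) = Add(Add(28, Mul(7, E)), E) = Add(28, Mul(8, E)))
Function('K')(R, a) = 27 (Function('K')(R, a) = Mul(Rational(-1, 2), Add(-10, Mul(-1, Add(28, Mul(8, 2))))) = Mul(Rational(-1, 2), Add(-10, Mul(-1, Add(28, 16)))) = Mul(Rational(-1, 2), Add(-10, Mul(-1, 44))) = Mul(Rational(-1, 2), Add(-10, -44)) = Mul(Rational(-1, 2), -54) = 27)
Add(-4521391, Mul(-1, Mul(Add(Function('K')(13, Add(-1, Mul(-1, 4))), Mul(Add(-3, -4), -1)), 768))) = Add(-4521391, Mul(-1, Mul(Add(27, Mul(Add(-3, -4), -1)), 768))) = Add(-4521391, Mul(-1, Mul(Add(27, Mul(-7, -1)), 768))) = Add(-4521391, Mul(-1, Mul(Add(27, 7), 768))) = Add(-4521391, Mul(-1, Mul(34, 768))) = Add(-4521391, Mul(-1, 26112)) = Add(-4521391, -26112) = -4547503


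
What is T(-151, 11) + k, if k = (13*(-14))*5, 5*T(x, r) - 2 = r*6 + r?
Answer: -4471/5 ≈ -894.20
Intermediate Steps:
T(x, r) = ⅖ + 7*r/5 (T(x, r) = ⅖ + (r*6 + r)/5 = ⅖ + (6*r + r)/5 = ⅖ + (7*r)/5 = ⅖ + 7*r/5)
k = -910 (k = -182*5 = -910)
T(-151, 11) + k = (⅖ + (7/5)*11) - 910 = (⅖ + 77/5) - 910 = 79/5 - 910 = -4471/5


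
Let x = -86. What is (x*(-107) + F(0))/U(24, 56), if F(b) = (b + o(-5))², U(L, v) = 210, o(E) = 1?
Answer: 9203/210 ≈ 43.824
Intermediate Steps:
F(b) = (1 + b)² (F(b) = (b + 1)² = (1 + b)²)
(x*(-107) + F(0))/U(24, 56) = (-86*(-107) + (1 + 0)²)/210 = (9202 + 1²)*(1/210) = (9202 + 1)*(1/210) = 9203*(1/210) = 9203/210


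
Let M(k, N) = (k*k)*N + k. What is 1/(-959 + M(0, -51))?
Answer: -1/959 ≈ -0.0010428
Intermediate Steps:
M(k, N) = k + N*k² (M(k, N) = k²*N + k = N*k² + k = k + N*k²)
1/(-959 + M(0, -51)) = 1/(-959 + 0*(1 - 51*0)) = 1/(-959 + 0*(1 + 0)) = 1/(-959 + 0*1) = 1/(-959 + 0) = 1/(-959) = -1/959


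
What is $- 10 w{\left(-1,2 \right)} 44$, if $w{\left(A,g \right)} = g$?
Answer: $-880$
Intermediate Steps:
$- 10 w{\left(-1,2 \right)} 44 = \left(-10\right) 2 \cdot 44 = \left(-20\right) 44 = -880$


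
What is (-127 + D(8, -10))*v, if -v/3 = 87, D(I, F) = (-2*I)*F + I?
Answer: -10701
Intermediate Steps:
D(I, F) = I - 2*F*I (D(I, F) = -2*F*I + I = I - 2*F*I)
v = -261 (v = -3*87 = -261)
(-127 + D(8, -10))*v = (-127 + 8*(1 - 2*(-10)))*(-261) = (-127 + 8*(1 + 20))*(-261) = (-127 + 8*21)*(-261) = (-127 + 168)*(-261) = 41*(-261) = -10701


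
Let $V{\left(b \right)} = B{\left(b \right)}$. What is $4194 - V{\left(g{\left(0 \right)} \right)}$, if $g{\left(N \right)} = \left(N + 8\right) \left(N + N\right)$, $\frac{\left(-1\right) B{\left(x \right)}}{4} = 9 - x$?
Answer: $4230$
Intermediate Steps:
$B{\left(x \right)} = -36 + 4 x$ ($B{\left(x \right)} = - 4 \left(9 - x\right) = -36 + 4 x$)
$g{\left(N \right)} = 2 N \left(8 + N\right)$ ($g{\left(N \right)} = \left(8 + N\right) 2 N = 2 N \left(8 + N\right)$)
$V{\left(b \right)} = -36 + 4 b$
$4194 - V{\left(g{\left(0 \right)} \right)} = 4194 - \left(-36 + 4 \cdot 2 \cdot 0 \left(8 + 0\right)\right) = 4194 - \left(-36 + 4 \cdot 2 \cdot 0 \cdot 8\right) = 4194 - \left(-36 + 4 \cdot 0\right) = 4194 - \left(-36 + 0\right) = 4194 - -36 = 4194 + 36 = 4230$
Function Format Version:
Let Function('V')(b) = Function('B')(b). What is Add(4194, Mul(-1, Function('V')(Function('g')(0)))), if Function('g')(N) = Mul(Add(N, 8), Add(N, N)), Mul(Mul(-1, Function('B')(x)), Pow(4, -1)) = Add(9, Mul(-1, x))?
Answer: 4230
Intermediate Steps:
Function('B')(x) = Add(-36, Mul(4, x)) (Function('B')(x) = Mul(-4, Add(9, Mul(-1, x))) = Add(-36, Mul(4, x)))
Function('g')(N) = Mul(2, N, Add(8, N)) (Function('g')(N) = Mul(Add(8, N), Mul(2, N)) = Mul(2, N, Add(8, N)))
Function('V')(b) = Add(-36, Mul(4, b))
Add(4194, Mul(-1, Function('V')(Function('g')(0)))) = Add(4194, Mul(-1, Add(-36, Mul(4, Mul(2, 0, Add(8, 0)))))) = Add(4194, Mul(-1, Add(-36, Mul(4, Mul(2, 0, 8))))) = Add(4194, Mul(-1, Add(-36, Mul(4, 0)))) = Add(4194, Mul(-1, Add(-36, 0))) = Add(4194, Mul(-1, -36)) = Add(4194, 36) = 4230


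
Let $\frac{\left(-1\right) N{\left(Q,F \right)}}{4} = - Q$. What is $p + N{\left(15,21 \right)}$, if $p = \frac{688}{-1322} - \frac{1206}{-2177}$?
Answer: $\frac{86388098}{1438997} \approx 60.034$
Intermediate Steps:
$N{\left(Q,F \right)} = 4 Q$ ($N{\left(Q,F \right)} = - 4 \left(- Q\right) = 4 Q$)
$p = \frac{48278}{1438997}$ ($p = 688 \left(- \frac{1}{1322}\right) - - \frac{1206}{2177} = - \frac{344}{661} + \frac{1206}{2177} = \frac{48278}{1438997} \approx 0.03355$)
$p + N{\left(15,21 \right)} = \frac{48278}{1438997} + 4 \cdot 15 = \frac{48278}{1438997} + 60 = \frac{86388098}{1438997}$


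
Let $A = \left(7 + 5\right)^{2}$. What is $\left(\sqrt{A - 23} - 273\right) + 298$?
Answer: $36$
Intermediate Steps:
$A = 144$ ($A = 12^{2} = 144$)
$\left(\sqrt{A - 23} - 273\right) + 298 = \left(\sqrt{144 - 23} - 273\right) + 298 = \left(\sqrt{121} - 273\right) + 298 = \left(11 - 273\right) + 298 = -262 + 298 = 36$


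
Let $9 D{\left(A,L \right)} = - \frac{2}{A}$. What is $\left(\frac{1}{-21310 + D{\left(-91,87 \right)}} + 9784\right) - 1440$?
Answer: $\frac{145626896653}{17452888} \approx 8344.0$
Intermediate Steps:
$D{\left(A,L \right)} = - \frac{2}{9 A}$ ($D{\left(A,L \right)} = \frac{\left(-2\right) \frac{1}{A}}{9} = - \frac{2}{9 A}$)
$\left(\frac{1}{-21310 + D{\left(-91,87 \right)}} + 9784\right) - 1440 = \left(\frac{1}{-21310 - \frac{2}{9 \left(-91\right)}} + 9784\right) - 1440 = \left(\frac{1}{-21310 - - \frac{2}{819}} + 9784\right) - 1440 = \left(\frac{1}{-21310 + \frac{2}{819}} + 9784\right) - 1440 = \left(\frac{1}{- \frac{17452888}{819}} + 9784\right) - 1440 = \left(- \frac{819}{17452888} + 9784\right) - 1440 = \frac{170759055373}{17452888} - 1440 = \frac{145626896653}{17452888}$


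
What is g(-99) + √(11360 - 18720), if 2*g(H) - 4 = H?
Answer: -95/2 + 8*I*√115 ≈ -47.5 + 85.79*I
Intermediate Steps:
g(H) = 2 + H/2
g(-99) + √(11360 - 18720) = (2 + (½)*(-99)) + √(11360 - 18720) = (2 - 99/2) + √(-7360) = -95/2 + 8*I*√115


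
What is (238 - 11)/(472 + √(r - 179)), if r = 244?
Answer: 107144/222719 - 227*√65/222719 ≈ 0.47286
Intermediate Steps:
(238 - 11)/(472 + √(r - 179)) = (238 - 11)/(472 + √(244 - 179)) = 227/(472 + √65)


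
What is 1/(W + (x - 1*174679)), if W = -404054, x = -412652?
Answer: -1/991385 ≈ -1.0087e-6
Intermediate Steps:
1/(W + (x - 1*174679)) = 1/(-404054 + (-412652 - 1*174679)) = 1/(-404054 + (-412652 - 174679)) = 1/(-404054 - 587331) = 1/(-991385) = -1/991385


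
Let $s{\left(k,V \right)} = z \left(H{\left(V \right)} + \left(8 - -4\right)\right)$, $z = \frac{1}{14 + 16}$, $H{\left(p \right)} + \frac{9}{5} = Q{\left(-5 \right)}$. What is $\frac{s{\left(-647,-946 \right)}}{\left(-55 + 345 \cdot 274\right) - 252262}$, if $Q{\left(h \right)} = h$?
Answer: $- \frac{13}{11834025} \approx -1.0985 \cdot 10^{-6}$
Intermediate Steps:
$H{\left(p \right)} = - \frac{34}{5}$ ($H{\left(p \right)} = - \frac{9}{5} - 5 = - \frac{34}{5}$)
$z = \frac{1}{30} \approx 0.033333$
$s{\left(k,V \right)} = \frac{13}{75}$ ($s{\left(k,V \right)} = \frac{- \frac{34}{5} + \left(8 - -4\right)}{30} = \frac{- \frac{34}{5} + \left(8 + 4\right)}{30} = \frac{- \frac{34}{5} + 12}{30} = \frac{1}{30} \cdot \frac{26}{5} = \frac{13}{75}$)
$\frac{s{\left(-647,-946 \right)}}{\left(-55 + 345 \cdot 274\right) - 252262} = \frac{13}{75 \left(\left(-55 + 345 \cdot 274\right) - 252262\right)} = \frac{13}{75 \left(\left(-55 + 94530\right) - 252262\right)} = \frac{13}{75 \left(94475 - 252262\right)} = \frac{13}{75 \left(-157787\right)} = \frac{13}{75} \left(- \frac{1}{157787}\right) = - \frac{13}{11834025}$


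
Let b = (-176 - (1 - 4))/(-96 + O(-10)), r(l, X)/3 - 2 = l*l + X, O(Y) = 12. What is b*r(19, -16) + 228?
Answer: 66415/28 ≈ 2372.0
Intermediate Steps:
r(l, X) = 6 + 3*X + 3*l² (r(l, X) = 6 + 3*(l*l + X) = 6 + 3*(l² + X) = 6 + 3*(X + l²) = 6 + (3*X + 3*l²) = 6 + 3*X + 3*l²)
b = 173/84 (b = (-176 - (1 - 4))/(-96 + 12) = (-176 - 1*(-3))/(-84) = (-176 + 3)*(-1/84) = -173*(-1/84) = 173/84 ≈ 2.0595)
b*r(19, -16) + 228 = 173*(6 + 3*(-16) + 3*19²)/84 + 228 = 173*(6 - 48 + 3*361)/84 + 228 = 173*(6 - 48 + 1083)/84 + 228 = (173/84)*1041 + 228 = 60031/28 + 228 = 66415/28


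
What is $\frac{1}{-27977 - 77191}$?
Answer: $- \frac{1}{105168} \approx -9.5086 \cdot 10^{-6}$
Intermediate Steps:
$\frac{1}{-27977 - 77191} = \frac{1}{-105168} = - \frac{1}{105168}$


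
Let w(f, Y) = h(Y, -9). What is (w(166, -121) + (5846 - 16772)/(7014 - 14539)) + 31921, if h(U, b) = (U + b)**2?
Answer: 367388951/7525 ≈ 48822.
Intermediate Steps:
w(f, Y) = (-9 + Y)**2 (w(f, Y) = (Y - 9)**2 = (-9 + Y)**2)
(w(166, -121) + (5846 - 16772)/(7014 - 14539)) + 31921 = ((-9 - 121)**2 + (5846 - 16772)/(7014 - 14539)) + 31921 = ((-130)**2 - 10926/(-7525)) + 31921 = (16900 - 10926*(-1/7525)) + 31921 = (16900 + 10926/7525) + 31921 = 127183426/7525 + 31921 = 367388951/7525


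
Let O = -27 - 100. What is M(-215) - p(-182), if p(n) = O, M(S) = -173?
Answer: -46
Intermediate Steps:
O = -127
p(n) = -127
M(-215) - p(-182) = -173 - 1*(-127) = -173 + 127 = -46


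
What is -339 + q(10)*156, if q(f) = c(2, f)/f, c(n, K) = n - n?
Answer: -339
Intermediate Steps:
c(n, K) = 0
q(f) = 0 (q(f) = 0/f = 0)
-339 + q(10)*156 = -339 + 0*156 = -339 + 0 = -339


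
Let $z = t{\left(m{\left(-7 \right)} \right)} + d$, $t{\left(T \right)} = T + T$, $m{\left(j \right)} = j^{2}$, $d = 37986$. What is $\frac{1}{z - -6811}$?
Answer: $\frac{1}{44895} \approx 2.2274 \cdot 10^{-5}$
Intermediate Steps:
$t{\left(T \right)} = 2 T$
$z = 38084$ ($z = 2 \left(-7\right)^{2} + 37986 = 2 \cdot 49 + 37986 = 98 + 37986 = 38084$)
$\frac{1}{z - -6811} = \frac{1}{38084 - -6811} = \frac{1}{38084 + \left(-11349 + 18160\right)} = \frac{1}{38084 + 6811} = \frac{1}{44895}$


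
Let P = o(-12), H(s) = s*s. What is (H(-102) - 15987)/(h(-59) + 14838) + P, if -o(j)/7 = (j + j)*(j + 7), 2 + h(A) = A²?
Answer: -15391863/18317 ≈ -840.30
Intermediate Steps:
h(A) = -2 + A²
o(j) = -14*j*(7 + j) (o(j) = -7*(j + j)*(j + 7) = -7*2*j*(7 + j) = -14*j*(7 + j))
H(s) = s²
P = -840 (P = -14*(-12)*(7 - 12) = -14*(-12)*(-5) = -840)
(H(-102) - 15987)/(h(-59) + 14838) + P = ((-102)² - 15987)/((-2 + (-59)²) + 14838) - 840 = (10404 - 15987)/((-2 + 3481) + 14838) - 840 = -5583/(3479 + 14838) - 840 = -5583/18317 - 840 = -15391863/18317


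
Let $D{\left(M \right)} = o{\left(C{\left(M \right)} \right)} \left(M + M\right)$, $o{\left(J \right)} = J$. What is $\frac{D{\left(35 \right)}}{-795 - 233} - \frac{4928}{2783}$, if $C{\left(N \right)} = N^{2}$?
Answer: $- \frac{11077647}{130042} \approx -85.185$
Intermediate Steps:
$D{\left(M \right)} = 2 M^{3}$ ($D{\left(M \right)} = M^{2} \left(M + M\right) = M^{2} \cdot 2 M = 2 M^{3}$)
$\frac{D{\left(35 \right)}}{-795 - 233} - \frac{4928}{2783} = \frac{2 \cdot 35^{3}}{-795 - 233} - \frac{4928}{2783} = \frac{2 \cdot 42875}{-1028} - \frac{448}{253} = 85750 \left(- \frac{1}{1028}\right) - \frac{448}{253} = - \frac{42875}{514} - \frac{448}{253} = - \frac{11077647}{130042}$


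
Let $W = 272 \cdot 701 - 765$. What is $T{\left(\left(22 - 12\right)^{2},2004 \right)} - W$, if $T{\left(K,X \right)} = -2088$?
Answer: $-191995$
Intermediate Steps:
$W = 189907$ ($W = 190672 - 765 = 189907$)
$T{\left(\left(22 - 12\right)^{2},2004 \right)} - W = -2088 - 189907 = -191995$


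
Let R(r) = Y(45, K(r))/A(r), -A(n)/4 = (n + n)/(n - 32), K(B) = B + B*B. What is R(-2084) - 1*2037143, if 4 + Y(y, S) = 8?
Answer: -2122703535/1042 ≈ -2.0371e+6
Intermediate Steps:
K(B) = B + B²
Y(y, S) = 4 (Y(y, S) = -4 + 8 = 4)
A(n) = -8*n/(-32 + n) (A(n) = -4*(n + n)/(n - 32) = -4*2*n/(-32 + n) = -8*n/(-32 + n))
R(r) = -(-32 + r)/(2*r) (R(r) = 4/((-8*r/(-32 + r))) = 4*(-(-32 + r)/(8*r)) = -(-32 + r)/(2*r))
R(-2084) - 1*2037143 = (½)*(32 - 1*(-2084))/(-2084) - 1*2037143 = (½)*(-1/2084)*(32 + 2084) - 2037143 = (½)*(-1/2084)*2116 - 2037143 = -529/1042 - 2037143 = -2122703535/1042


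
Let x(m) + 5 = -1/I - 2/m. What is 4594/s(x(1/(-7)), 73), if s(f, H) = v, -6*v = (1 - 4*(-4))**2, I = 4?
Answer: -27564/289 ≈ -95.377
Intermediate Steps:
x(m) = -21/4 - 2/m (x(m) = -5 + (-1/4 - 2/m) = -21/4 - 2/m)
v = -289/6 (v = -(1 - 4*(-4))**2/6 = -(1 + 16)**2/6 = -1/6*17**2 = -1/6*289 = -289/6 ≈ -48.167)
s(f, H) = -289/6
4594/s(x(1/(-7)), 73) = 4594/(-289/6) = 4594*(-6/289) = -27564/289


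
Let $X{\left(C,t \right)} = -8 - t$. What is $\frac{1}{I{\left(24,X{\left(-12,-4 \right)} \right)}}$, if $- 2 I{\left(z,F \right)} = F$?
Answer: $\frac{1}{2} \approx 0.5$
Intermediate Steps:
$I{\left(z,F \right)} = - \frac{F}{2}$
$\frac{1}{I{\left(24,X{\left(-12,-4 \right)} \right)}} = \frac{1}{\left(- \frac{1}{2}\right) \left(-8 - -4\right)} = \frac{1}{\left(- \frac{1}{2}\right) \left(-8 + 4\right)} = \frac{1}{\left(- \frac{1}{2}\right) \left(-4\right)} = \frac{1}{2}$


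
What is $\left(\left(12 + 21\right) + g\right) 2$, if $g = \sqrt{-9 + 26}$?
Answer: $66 + 2 \sqrt{17} \approx 74.246$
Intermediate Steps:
$g = \sqrt{17} \approx 4.1231$
$\left(\left(12 + 21\right) + g\right) 2 = \left(\left(12 + 21\right) + \sqrt{17}\right) 2 = \left(33 + \sqrt{17}\right) 2 = 66 + 2 \sqrt{17}$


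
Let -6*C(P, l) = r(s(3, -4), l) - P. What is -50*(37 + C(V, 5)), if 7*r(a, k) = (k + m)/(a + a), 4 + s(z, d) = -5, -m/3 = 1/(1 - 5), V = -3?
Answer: -2759975/1512 ≈ -1825.4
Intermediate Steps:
m = ¾ (m = -3/(1 - 5) = -3/(-4) = -3*(-¼) = ¾ ≈ 0.75000)
s(z, d) = -9 (s(z, d) = -4 - 5 = -9)
r(a, k) = (¾ + k)/(14*a) (r(a, k) = ((k + ¾)/(a + a))/7 = ((¾ + k)/((2*a)))/7 = ((¾ + k)*(1/(2*a)))/7 = ((¾ + k)/(2*a))/7 = (¾ + k)/(14*a))
C(P, l) = 1/1008 + P/6 + l/756 (C(P, l) = -((1/56)*(3 + 4*l)/(-9) - P)/6 = -((1/56)*(-⅑)*(3 + 4*l) - P)/6 = -((-1/168 - l/126) - P)/6 = -(-1/168 - P - l/126)/6 = 1/1008 + P/6 + l/756)
-50*(37 + C(V, 5)) = -50*(37 + (1/1008 + (⅙)*(-3) + (1/756)*5)) = -50*(37 + (1/1008 - ½ + 5/756)) = -50*(37 - 1489/3024) = -50*110399/3024 = -2759975/1512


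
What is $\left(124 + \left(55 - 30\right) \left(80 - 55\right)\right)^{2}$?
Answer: $561001$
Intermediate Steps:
$\left(124 + \left(55 - 30\right) \left(80 - 55\right)\right)^{2} = \left(124 + 25 \cdot 25\right)^{2} = \left(124 + 625\right)^{2} = 749^{2} = 561001$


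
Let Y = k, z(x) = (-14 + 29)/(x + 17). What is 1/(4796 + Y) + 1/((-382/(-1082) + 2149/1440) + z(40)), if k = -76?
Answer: 69895517731/147313706320 ≈ 0.47447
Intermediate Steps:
z(x) = 15/(17 + x)
Y = -76
1/(4796 + Y) + 1/((-382/(-1082) + 2149/1440) + z(40)) = 1/(4796 - 76) + 1/((-382/(-1082) + 2149/1440) + 15/(17 + 40)) = 1/4720 + 1/((-382*(-1/1082) + 2149*(1/1440)) + 15/57) = 1/4720 + 1/((191/541 + 2149/1440) + 15*(1/57)) = 1/4720 + 1/(1437649/779040 + 5/19) = 1/4720 + 1/(31210531/14801760) = 1/4720 + 14801760/31210531 = 69895517731/147313706320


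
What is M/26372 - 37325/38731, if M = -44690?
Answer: -1357611645/510706966 ≈ -2.6583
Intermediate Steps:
M/26372 - 37325/38731 = -44690/26372 - 37325/38731 = -44690*1/26372 - 37325*1/38731 = -22345/13186 - 37325/38731 = -1357611645/510706966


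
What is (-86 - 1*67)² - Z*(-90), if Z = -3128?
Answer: -258111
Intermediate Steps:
(-86 - 1*67)² - Z*(-90) = (-86 - 1*67)² - (-3128)*(-90) = (-86 - 67)² - 1*281520 = (-153)² - 281520 = 23409 - 281520 = -258111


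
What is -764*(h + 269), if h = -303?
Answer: 25976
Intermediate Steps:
-764*(h + 269) = -764*(-303 + 269) = -764*(-34) = 25976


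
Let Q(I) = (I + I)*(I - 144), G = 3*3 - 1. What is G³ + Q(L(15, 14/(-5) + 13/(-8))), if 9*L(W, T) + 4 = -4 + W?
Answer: 23426/81 ≈ 289.21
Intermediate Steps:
L(W, T) = -8/9 + W/9 (L(W, T) = -4/9 + (-4 + W)/9 = -4/9 + (-4/9 + W/9) = -8/9 + W/9)
G = 8 (G = 9 - 1 = 8)
Q(I) = 2*I*(-144 + I) (Q(I) = (2*I)*(-144 + I) = 2*I*(-144 + I))
G³ + Q(L(15, 14/(-5) + 13/(-8))) = 8³ + 2*(-8/9 + (⅑)*15)*(-144 + (-8/9 + (⅑)*15)) = 512 + 2*(-8/9 + 5/3)*(-144 + (-8/9 + 5/3)) = 512 + 2*(7/9)*(-144 + 7/9) = 512 + 2*(7/9)*(-1289/9) = 512 - 18046/81 = 23426/81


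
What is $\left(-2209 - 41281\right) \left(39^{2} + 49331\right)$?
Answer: $-2211553480$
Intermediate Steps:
$\left(-2209 - 41281\right) \left(39^{2} + 49331\right) = - 43490 \left(1521 + 49331\right) = \left(-43490\right) 50852 = -2211553480$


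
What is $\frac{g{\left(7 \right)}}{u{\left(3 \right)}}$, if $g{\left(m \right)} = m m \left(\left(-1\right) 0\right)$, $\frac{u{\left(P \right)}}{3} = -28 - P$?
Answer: $0$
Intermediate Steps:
$u{\left(P \right)} = -84 - 3 P$ ($u{\left(P \right)} = 3 \left(-28 - P\right) = -84 - 3 P$)
$g{\left(m \right)} = 0$ ($g{\left(m \right)} = m^{2} \cdot 0 = 0$)
$\frac{g{\left(7 \right)}}{u{\left(3 \right)}} = \frac{0}{-84 - 9} = \frac{0}{-93} = 0 \left(- \frac{1}{93}\right) = 0$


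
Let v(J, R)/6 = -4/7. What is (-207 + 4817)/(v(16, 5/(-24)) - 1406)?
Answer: -16135/4933 ≈ -3.2708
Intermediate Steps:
v(J, R) = -24/7 (v(J, R) = 6*(-4/7) = -24/7)
(-207 + 4817)/(v(16, 5/(-24)) - 1406) = (-207 + 4817)/(-24/7 - 1406) = 4610/(-9866/7) = 4610*(-7/9866) = -16135/4933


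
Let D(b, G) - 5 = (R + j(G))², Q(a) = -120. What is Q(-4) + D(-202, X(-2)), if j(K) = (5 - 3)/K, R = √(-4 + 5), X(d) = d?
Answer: -115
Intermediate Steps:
R = 1 (R = √1 = 1)
j(K) = 2/K
D(b, G) = 5 + (1 + 2/G)²
Q(-4) + D(-202, X(-2)) = -120 + (5 + (2 - 2)²/(-2)²) = -120 + (5 + (¼)*0²) = -120 + (5 + (¼)*0) = -120 + (5 + 0) = -120 + 5 = -115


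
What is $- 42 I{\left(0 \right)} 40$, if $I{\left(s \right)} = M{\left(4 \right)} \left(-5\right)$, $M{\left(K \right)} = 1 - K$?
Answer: $-25200$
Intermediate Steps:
$I{\left(s \right)} = 15$ ($I{\left(s \right)} = \left(1 - 4\right) \left(-5\right) = \left(-3\right) \left(-5\right) = 15$)
$- 42 I{\left(0 \right)} 40 = \left(-42\right) 15 \cdot 40 = \left(-630\right) 40 = -25200$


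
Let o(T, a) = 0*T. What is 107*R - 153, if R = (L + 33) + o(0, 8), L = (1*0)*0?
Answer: 3378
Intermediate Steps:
o(T, a) = 0
L = 0 (L = 0*0 = 0)
R = 33 (R = (0 + 33) + 0 = 33 + 0 = 33)
107*R - 153 = 107*33 - 153 = 3531 - 153 = 3378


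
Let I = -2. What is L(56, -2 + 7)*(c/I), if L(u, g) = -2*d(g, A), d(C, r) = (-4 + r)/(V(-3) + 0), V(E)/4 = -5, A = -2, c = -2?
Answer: -⅗ ≈ -0.60000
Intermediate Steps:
V(E) = -20 (V(E) = 4*(-5) = -20)
d(C, r) = ⅕ - r/20 (d(C, r) = (-4 + r)/(-20 + 0) = (-4 + r)/(-20) = (-4 + r)*(-1/20) = ⅕ - r/20)
L(u, g) = -⅗ (L(u, g) = -2*(⅕ - 1/20*(-2)) = -2*(⅕ + ⅒) = -2*3/10 = -⅗)
L(56, -2 + 7)*(c/I) = -(-6)/(5*(-2)) = -(-6)*(-1)/(5*2) = -⅗*1 = -⅗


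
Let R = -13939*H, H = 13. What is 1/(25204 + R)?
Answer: -1/156003 ≈ -6.4101e-6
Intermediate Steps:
R = -181207 (R = -13939*13 = -181207)
1/(25204 + R) = 1/(25204 - 181207) = 1/(-156003) = -1/156003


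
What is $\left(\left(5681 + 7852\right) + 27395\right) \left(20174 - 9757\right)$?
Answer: $426346976$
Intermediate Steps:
$\left(\left(5681 + 7852\right) + 27395\right) \left(20174 - 9757\right) = \left(13533 + 27395\right) 10417 = 40928 \cdot 10417 = 426346976$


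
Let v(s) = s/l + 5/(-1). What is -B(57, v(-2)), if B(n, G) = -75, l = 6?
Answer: 75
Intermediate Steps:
v(s) = -5 + s/6 (v(s) = s/6 + 5/(-1) = s*(⅙) + 5*(-1) = s/6 - 5 = -5 + s/6)
-B(57, v(-2)) = -1*(-75) = 75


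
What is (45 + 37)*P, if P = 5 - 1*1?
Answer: 328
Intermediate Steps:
P = 4 (P = 5 - 1 = 4)
(45 + 37)*P = (45 + 37)*4 = 82*4 = 328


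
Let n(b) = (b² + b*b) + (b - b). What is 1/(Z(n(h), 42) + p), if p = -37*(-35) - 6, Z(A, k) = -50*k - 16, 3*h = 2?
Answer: -1/827 ≈ -0.0012092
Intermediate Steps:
h = ⅔ (h = (⅓)*2 = ⅔ ≈ 0.66667)
n(b) = 2*b² (n(b) = (b² + b²) + 0 = 2*b² + 0 = 2*b²)
Z(A, k) = -16 - 50*k
p = 1289 (p = 1295 - 6 = 1289)
1/(Z(n(h), 42) + p) = 1/((-16 - 50*42) + 1289) = 1/((-16 - 2100) + 1289) = 1/(-2116 + 1289) = 1/(-827) = -1/827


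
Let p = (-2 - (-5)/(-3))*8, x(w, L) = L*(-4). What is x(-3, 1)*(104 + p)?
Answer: -896/3 ≈ -298.67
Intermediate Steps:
x(w, L) = -4*L
p = -88/3 (p = (-2 - (-5)*(-1)/3)*8 = (-2 - 1*5/3)*8 = (-2 - 5/3)*8 = -11/3*8 = -88/3 ≈ -29.333)
x(-3, 1)*(104 + p) = (-4*1)*(104 - 88/3) = -4*224/3 = -896/3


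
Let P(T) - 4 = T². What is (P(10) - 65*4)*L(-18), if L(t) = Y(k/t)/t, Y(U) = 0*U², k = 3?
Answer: 0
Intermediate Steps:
Y(U) = 0
L(t) = 0 (L(t) = 0/t = 0)
P(T) = 4 + T²
(P(10) - 65*4)*L(-18) = ((4 + 10²) - 65*4)*0 = ((4 + 100) - 260)*0 = (104 - 260)*0 = -156*0 = 0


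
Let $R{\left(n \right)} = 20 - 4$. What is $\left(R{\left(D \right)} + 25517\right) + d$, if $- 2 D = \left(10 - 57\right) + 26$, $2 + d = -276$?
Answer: $25255$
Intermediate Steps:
$d = -278$ ($d = -2 - 276 = -278$)
$D = \frac{21}{2}$ ($D = - \frac{\left(10 - 57\right) + 26}{2} = - \frac{-47 + 26}{2} = \left(- \frac{1}{2}\right) \left(-21\right) = \frac{21}{2} \approx 10.5$)
$R{\left(n \right)} = 16$ ($R{\left(n \right)} = 20 - 4 = 16$)
$\left(R{\left(D \right)} + 25517\right) + d = \left(16 + 25517\right) - 278 = 25533 - 278 = 25255$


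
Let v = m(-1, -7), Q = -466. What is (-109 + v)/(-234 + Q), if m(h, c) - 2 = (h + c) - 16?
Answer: 131/700 ≈ 0.18714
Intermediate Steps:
m(h, c) = -14 + c + h (m(h, c) = 2 + ((h + c) - 16) = 2 + ((c + h) - 16) = 2 + (-16 + c + h) = -14 + c + h)
v = -22 (v = -14 - 7 - 1 = -22)
(-109 + v)/(-234 + Q) = (-109 - 22)/(-234 - 466) = -131/(-700) = -131*(-1/700) = 131/700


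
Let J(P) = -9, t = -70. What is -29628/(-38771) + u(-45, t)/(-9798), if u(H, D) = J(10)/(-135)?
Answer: 4354388389/5698173870 ≈ 0.76417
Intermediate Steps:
u(H, D) = 1/15 (u(H, D) = -9/(-135) = -9*(-1/135) = 1/15)
-29628/(-38771) + u(-45, t)/(-9798) = -29628/(-38771) + (1/15)/(-9798) = -29628*(-1/38771) + (1/15)*(-1/9798) = 29628/38771 - 1/146970 = 4354388389/5698173870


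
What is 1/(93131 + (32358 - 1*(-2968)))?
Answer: 1/128457 ≈ 7.7847e-6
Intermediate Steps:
1/(93131 + (32358 - 1*(-2968))) = 1/(93131 + (32358 + 2968)) = 1/(93131 + 35326) = 1/128457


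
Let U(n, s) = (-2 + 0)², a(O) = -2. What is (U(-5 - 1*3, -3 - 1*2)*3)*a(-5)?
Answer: -24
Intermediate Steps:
U(n, s) = 4 (U(n, s) = (-2)² = 4)
(U(-5 - 1*3, -3 - 1*2)*3)*a(-5) = (4*3)*(-2) = 12*(-2) = -24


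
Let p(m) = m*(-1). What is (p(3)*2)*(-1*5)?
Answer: 30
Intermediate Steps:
p(m) = -m
(p(3)*2)*(-1*5) = (-1*3*2)*(-1*5) = -3*2*(-5) = -6*(-5) = 30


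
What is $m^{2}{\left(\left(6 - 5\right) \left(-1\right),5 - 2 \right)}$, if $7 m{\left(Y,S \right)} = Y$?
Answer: $\frac{1}{49} \approx 0.020408$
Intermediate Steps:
$m{\left(Y,S \right)} = \frac{Y}{7}$
$m^{2}{\left(\left(6 - 5\right) \left(-1\right),5 - 2 \right)} = \left(\frac{\left(6 - 5\right) \left(-1\right)}{7}\right)^{2} = \left(\frac{1 \left(-1\right)}{7}\right)^{2} = \left(\frac{1}{7} \left(-1\right)\right)^{2} = \left(- \frac{1}{7}\right)^{2} = \frac{1}{49}$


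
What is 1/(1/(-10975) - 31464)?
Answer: -10975/345317401 ≈ -3.1782e-5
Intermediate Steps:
1/(1/(-10975) - 31464) = 1/(-1/10975 - 31464) = 1/(-345317401/10975) = -10975/345317401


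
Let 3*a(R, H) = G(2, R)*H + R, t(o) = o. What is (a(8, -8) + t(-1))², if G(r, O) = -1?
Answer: 169/9 ≈ 18.778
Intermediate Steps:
a(R, H) = -H/3 + R/3 (a(R, H) = (-H + R)/3 = (R - H)/3 = -H/3 + R/3)
(a(8, -8) + t(-1))² = ((-⅓*(-8) + (⅓)*8) - 1)² = ((8/3 + 8/3) - 1)² = (16/3 - 1)² = (13/3)² = 169/9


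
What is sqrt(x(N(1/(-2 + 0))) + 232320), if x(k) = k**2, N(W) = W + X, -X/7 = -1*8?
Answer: sqrt(941601)/2 ≈ 485.18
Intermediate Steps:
X = 56 (X = -(-7)*8 = -7*(-8) = 56)
N(W) = 56 + W (N(W) = W + 56 = 56 + W)
sqrt(x(N(1/(-2 + 0))) + 232320) = sqrt((56 + 1/(-2 + 0))**2 + 232320) = sqrt((56 + 1/(-2))**2 + 232320) = sqrt((56 - 1/2)**2 + 232320) = sqrt((111/2)**2 + 232320) = sqrt(12321/4 + 232320) = sqrt(941601/4) = sqrt(941601)/2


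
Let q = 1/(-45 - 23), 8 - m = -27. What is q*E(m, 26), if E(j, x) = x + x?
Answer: -13/17 ≈ -0.76471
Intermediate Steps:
m = 35 (m = 8 - 1*(-27) = 8 + 27 = 35)
q = -1/68 (q = 1/(-68) = -1/68 ≈ -0.014706)
E(j, x) = 2*x
q*E(m, 26) = -26/34 = -1/68*52 = -13/17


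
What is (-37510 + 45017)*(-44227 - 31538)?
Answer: -568767855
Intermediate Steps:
(-37510 + 45017)*(-44227 - 31538) = 7507*(-75765) = -568767855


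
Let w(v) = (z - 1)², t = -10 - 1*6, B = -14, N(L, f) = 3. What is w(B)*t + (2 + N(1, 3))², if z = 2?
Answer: 9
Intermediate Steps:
t = -16 (t = -10 - 6 = -16)
w(v) = 1 (w(v) = (2 - 1)² = 1² = 1)
w(B)*t + (2 + N(1, 3))² = 1*(-16) + (2 + 3)² = -16 + 5² = -16 + 25 = 9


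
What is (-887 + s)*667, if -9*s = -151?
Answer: -5223944/9 ≈ -5.8044e+5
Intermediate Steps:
s = 151/9 (s = -1/9*(-151) = 151/9 ≈ 16.778)
(-887 + s)*667 = (-887 + 151/9)*667 = -7832/9*667 = -5223944/9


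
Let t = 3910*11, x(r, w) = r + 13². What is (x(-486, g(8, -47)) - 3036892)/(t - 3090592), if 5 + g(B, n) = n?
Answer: 3037209/3047582 ≈ 0.99660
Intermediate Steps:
g(B, n) = -5 + n
x(r, w) = 169 + r (x(r, w) = r + 169 = 169 + r)
t = 43010
(x(-486, g(8, -47)) - 3036892)/(t - 3090592) = ((169 - 486) - 3036892)/(43010 - 3090592) = (-317 - 3036892)/(-3047582) = -3037209*(-1/3047582) = 3037209/3047582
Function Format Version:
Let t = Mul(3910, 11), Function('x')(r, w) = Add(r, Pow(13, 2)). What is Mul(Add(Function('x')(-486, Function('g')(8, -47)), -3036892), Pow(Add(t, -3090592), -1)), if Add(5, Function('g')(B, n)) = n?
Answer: Rational(3037209, 3047582) ≈ 0.99660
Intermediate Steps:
Function('g')(B, n) = Add(-5, n)
Function('x')(r, w) = Add(169, r) (Function('x')(r, w) = Add(r, 169) = Add(169, r))
t = 43010
Mul(Add(Function('x')(-486, Function('g')(8, -47)), -3036892), Pow(Add(t, -3090592), -1)) = Mul(Add(Add(169, -486), -3036892), Pow(Add(43010, -3090592), -1)) = Mul(Add(-317, -3036892), Pow(-3047582, -1)) = Mul(-3037209, Rational(-1, 3047582)) = Rational(3037209, 3047582)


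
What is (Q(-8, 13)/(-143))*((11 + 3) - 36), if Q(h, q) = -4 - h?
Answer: 8/13 ≈ 0.61539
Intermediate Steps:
(Q(-8, 13)/(-143))*((11 + 3) - 36) = ((-4 - 1*(-8))/(-143))*((11 + 3) - 36) = ((-4 + 8)*(-1/143))*(14 - 36) = (4*(-1/143))*(-22) = -4/143*(-22) = 8/13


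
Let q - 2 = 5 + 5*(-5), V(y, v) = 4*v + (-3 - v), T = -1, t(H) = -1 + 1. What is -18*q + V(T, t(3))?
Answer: 321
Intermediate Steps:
t(H) = 0
V(y, v) = -3 + 3*v
q = -18 (q = 2 + (5 + 5*(-5)) = 2 + (5 - 25) = 2 - 20 = -18)
-18*q + V(T, t(3)) = -18*(-18) + (-3 + 3*0) = 324 + (-3 + 0) = 324 - 3 = 321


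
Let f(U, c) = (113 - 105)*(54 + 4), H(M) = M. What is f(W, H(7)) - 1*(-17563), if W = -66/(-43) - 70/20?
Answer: 18027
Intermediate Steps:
W = -169/86 (W = -66*(-1/43) - 70*1/20 = 66/43 - 7/2 = -169/86 ≈ -1.9651)
f(U, c) = 464 (f(U, c) = 8*58 = 464)
f(W, H(7)) - 1*(-17563) = 464 - 1*(-17563) = 464 + 17563 = 18027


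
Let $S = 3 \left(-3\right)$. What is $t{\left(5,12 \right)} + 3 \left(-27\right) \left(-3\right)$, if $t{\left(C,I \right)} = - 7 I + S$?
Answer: $150$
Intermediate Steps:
$S = -9$
$t{\left(C,I \right)} = -9 - 7 I$ ($t{\left(C,I \right)} = - 7 I - 9 = -9 - 7 I$)
$t{\left(5,12 \right)} + 3 \left(-27\right) \left(-3\right) = \left(-9 - 84\right) + 3 \left(-27\right) \left(-3\right) = \left(-9 - 84\right) - -243 = -93 + 243 = 150$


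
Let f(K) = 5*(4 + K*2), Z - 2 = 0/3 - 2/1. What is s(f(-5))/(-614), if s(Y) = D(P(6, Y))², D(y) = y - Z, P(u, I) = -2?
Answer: -2/307 ≈ -0.0065147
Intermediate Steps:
Z = 0 (Z = 2 + (0/3 - 2/1) = 2 + (0*(⅓) - 2*1) = 2 + (0 - 2) = 2 - 2 = 0)
D(y) = y (D(y) = y - 1*0 = y + 0 = y)
f(K) = 20 + 10*K (f(K) = 5*(4 + 2*K) = 20 + 10*K)
s(Y) = 4 (s(Y) = (-2)² = 4)
s(f(-5))/(-614) = 4/(-614) = 4*(-1/614) = -2/307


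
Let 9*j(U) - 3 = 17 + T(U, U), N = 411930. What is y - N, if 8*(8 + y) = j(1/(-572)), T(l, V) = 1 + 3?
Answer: -1235813/3 ≈ -4.1194e+5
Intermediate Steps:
T(l, V) = 4
j(U) = 8/3 (j(U) = ⅓ + (17 + 4)/9 = ⅓ + (⅑)*21 = ⅓ + 7/3 = 8/3)
y = -23/3 (y = -8 + (⅛)*(8/3) = -8 + ⅓ = -23/3 ≈ -7.6667)
y - N = -23/3 - 1*411930 = -23/3 - 411930 = -1235813/3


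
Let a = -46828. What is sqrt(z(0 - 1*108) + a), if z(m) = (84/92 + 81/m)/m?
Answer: I*sqrt(3567169843)/276 ≈ 216.4*I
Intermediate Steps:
z(m) = (21/23 + 81/m)/m (z(m) = (84*(1/92) + 81/m)/m = (21/23 + 81/m)/m)
sqrt(z(0 - 1*108) + a) = sqrt(3*(621 + 7*(0 - 1*108))/(23*(0 - 1*108)**2) - 46828) = sqrt(3*(621 + 7*(0 - 108))/(23*(0 - 108)**2) - 46828) = sqrt((3/23)*(621 + 7*(-108))/(-108)**2 - 46828) = sqrt((3/23)*(1/11664)*(621 - 756) - 46828) = sqrt((3/23)*(1/11664)*(-135) - 46828) = sqrt(-5/3312 - 46828) = sqrt(-155094341/3312) = I*sqrt(3567169843)/276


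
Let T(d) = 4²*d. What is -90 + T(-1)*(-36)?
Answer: 486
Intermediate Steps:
T(d) = 16*d
-90 + T(-1)*(-36) = -90 + (16*(-1))*(-36) = -90 - 16*(-36) = -90 + 576 = 486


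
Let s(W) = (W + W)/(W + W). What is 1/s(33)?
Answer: 1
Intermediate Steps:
s(W) = 1 (s(W) = (2*W)/((2*W)) = (2*W)*(1/(2*W)) = 1)
1/s(33) = 1/1 = 1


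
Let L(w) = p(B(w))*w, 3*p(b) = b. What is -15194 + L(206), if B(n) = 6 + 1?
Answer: -44140/3 ≈ -14713.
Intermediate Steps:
B(n) = 7
p(b) = b/3
L(w) = 7*w/3 (L(w) = ((⅓)*7)*w = 7*w/3)
-15194 + L(206) = -15194 + (7/3)*206 = -15194 + 1442/3 = -44140/3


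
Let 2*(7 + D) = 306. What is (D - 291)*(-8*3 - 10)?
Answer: 4930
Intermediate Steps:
D = 146 (D = -7 + (1/2)*306 = -7 + 153 = 146)
(D - 291)*(-8*3 - 10) = (146 - 291)*(-8*3 - 10) = -145*(-24 - 10) = -145*(-34) = 4930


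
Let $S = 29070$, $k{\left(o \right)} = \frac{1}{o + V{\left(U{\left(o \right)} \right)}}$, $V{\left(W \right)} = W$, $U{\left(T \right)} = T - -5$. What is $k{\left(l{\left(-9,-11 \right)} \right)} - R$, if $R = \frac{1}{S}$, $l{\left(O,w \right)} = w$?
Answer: $- \frac{1711}{29070} \approx -0.058858$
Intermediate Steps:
$U{\left(T \right)} = 5 + T$ ($U{\left(T \right)} = T + 5 = 5 + T$)
$k{\left(o \right)} = \frac{1}{5 + 2 o}$ ($k{\left(o \right)} = \frac{1}{o + \left(5 + o\right)} = \frac{1}{5 + 2 o}$)
$R = \frac{1}{29070} \approx 3.44 \cdot 10^{-5}$
$k{\left(l{\left(-9,-11 \right)} \right)} - R = \frac{1}{5 + 2 \left(-11\right)} - \frac{1}{29070} = \frac{1}{5 - 22} - \frac{1}{29070} = \frac{1}{-17} - \frac{1}{29070} = - \frac{1}{17} - \frac{1}{29070} = - \frac{1711}{29070}$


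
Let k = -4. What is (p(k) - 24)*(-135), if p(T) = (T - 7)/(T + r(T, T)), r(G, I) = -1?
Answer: 2943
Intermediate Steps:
p(T) = (-7 + T)/(-1 + T) (p(T) = (T - 7)/(T - 1) = (-7 + T)/(-1 + T))
(p(k) - 24)*(-135) = ((-7 - 4)/(-1 - 4) - 24)*(-135) = (-11/(-5) - 24)*(-135) = (-⅕*(-11) - 24)*(-135) = (11/5 - 24)*(-135) = -109/5*(-135) = 2943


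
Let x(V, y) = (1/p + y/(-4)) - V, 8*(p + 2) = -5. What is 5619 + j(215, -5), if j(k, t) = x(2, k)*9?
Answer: 143187/28 ≈ 5113.8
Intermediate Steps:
p = -21/8 (p = -2 + (⅛)*(-5) = -2 - 5/8 = -21/8 ≈ -2.6250)
x(V, y) = -8/21 - V - y/4 (x(V, y) = (1/(-21/8) + y/(-4)) - V = (1*(-8/21) + y*(-¼)) - V = (-8/21 - y/4) - V = -8/21 - V - y/4)
j(k, t) = -150/7 - 9*k/4 (j(k, t) = (-8/21 - 1*2 - k/4)*9 = (-8/21 - 2 - k/4)*9 = (-50/21 - k/4)*9 = -150/7 - 9*k/4)
5619 + j(215, -5) = 5619 + (-150/7 - 9/4*215) = 5619 + (-150/7 - 1935/4) = 5619 - 14145/28 = 143187/28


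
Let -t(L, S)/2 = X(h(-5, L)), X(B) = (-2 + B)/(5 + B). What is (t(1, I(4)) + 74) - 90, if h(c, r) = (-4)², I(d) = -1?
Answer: -52/3 ≈ -17.333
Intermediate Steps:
h(c, r) = 16
X(B) = (-2 + B)/(5 + B)
t(L, S) = -4/3 (t(L, S) = -2*(-2 + 16)/(5 + 16) = -2*14/21 = -2*⅔ = -4/3)
(t(1, I(4)) + 74) - 90 = (-4/3 + 74) - 90 = 218/3 - 90 = -52/3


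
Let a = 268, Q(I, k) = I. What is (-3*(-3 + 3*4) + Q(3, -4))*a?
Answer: -6432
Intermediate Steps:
(-3*(-3 + 3*4) + Q(3, -4))*a = (-3*(-3 + 3*4) + 3)*268 = (-3*(-3 + 12) + 3)*268 = (-3*9 + 3)*268 = (-27 + 3)*268 = -24*268 = -6432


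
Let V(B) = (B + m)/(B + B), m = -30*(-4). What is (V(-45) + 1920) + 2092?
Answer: 24067/6 ≈ 4011.2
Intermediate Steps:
m = 120
V(B) = (120 + B)/(2*B) (V(B) = (B + 120)/(B + B) = (120 + B)/((2*B)) = (120 + B)*(1/(2*B)) = (120 + B)/(2*B))
(V(-45) + 1920) + 2092 = ((1/2)*(120 - 45)/(-45) + 1920) + 2092 = ((1/2)*(-1/45)*75 + 1920) + 2092 = (-5/6 + 1920) + 2092 = 11515/6 + 2092 = 24067/6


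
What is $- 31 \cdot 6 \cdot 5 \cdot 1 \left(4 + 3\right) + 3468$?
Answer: $-3042$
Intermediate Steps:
$- 31 \cdot 6 \cdot 5 \cdot 1 \left(4 + 3\right) + 3468 = - 31 \cdot 30 \cdot 1 \cdot 7 + 3468 = - 31 \cdot 30 \cdot 7 + 3468 = \left(-31\right) 210 + 3468 = -6510 + 3468 = -3042$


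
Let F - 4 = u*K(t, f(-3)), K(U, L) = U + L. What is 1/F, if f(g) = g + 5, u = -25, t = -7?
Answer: 1/129 ≈ 0.0077519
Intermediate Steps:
f(g) = 5 + g
K(U, L) = L + U
F = 129 (F = 4 - 25*((5 - 3) - 7) = 4 - 25*(2 - 7) = 4 - 25*(-5) = 4 + 125 = 129)
1/F = 1/129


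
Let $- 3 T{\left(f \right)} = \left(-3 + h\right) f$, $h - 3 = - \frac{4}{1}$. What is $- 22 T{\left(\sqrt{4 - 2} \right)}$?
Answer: $- \frac{88 \sqrt{2}}{3} \approx -41.484$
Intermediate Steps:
$h = -1$ ($h = 3 - \frac{4}{1} = 3 - 4 = -1$)
$T{\left(f \right)} = \frac{4 f}{3}$ ($T{\left(f \right)} = - \frac{\left(-3 - 1\right) f}{3} = - \frac{\left(-4\right) f}{3} = \frac{4 f}{3}$)
$- 22 T{\left(\sqrt{4 - 2} \right)} = - 22 \frac{4 \sqrt{4 - 2}}{3} = - 22 \frac{4 \sqrt{2}}{3} = - \frac{88 \sqrt{2}}{3}$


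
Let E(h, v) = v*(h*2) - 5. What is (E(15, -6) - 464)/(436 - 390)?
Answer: -649/46 ≈ -14.109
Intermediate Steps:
E(h, v) = -5 + 2*h*v (E(h, v) = v*(2*h) - 5 = 2*h*v - 5 = -5 + 2*h*v)
(E(15, -6) - 464)/(436 - 390) = ((-5 + 2*15*(-6)) - 464)/(436 - 390) = ((-5 - 180) - 464)/46 = (-185 - 464)*(1/46) = -649*1/46 = -649/46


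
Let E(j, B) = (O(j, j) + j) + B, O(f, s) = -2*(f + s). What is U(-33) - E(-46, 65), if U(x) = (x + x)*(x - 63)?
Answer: 6133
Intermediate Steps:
O(f, s) = -2*f - 2*s
E(j, B) = B - 3*j (E(j, B) = ((-2*j - 2*j) + j) + B = (-4*j + j) + B = -3*j + B = B - 3*j)
U(x) = 2*x*(-63 + x) (U(x) = (2*x)*(-63 + x) = 2*x*(-63 + x))
U(-33) - E(-46, 65) = 2*(-33)*(-63 - 33) - (65 - 3*(-46)) = 2*(-33)*(-96) - (65 + 138) = 6336 - 1*203 = 6336 - 203 = 6133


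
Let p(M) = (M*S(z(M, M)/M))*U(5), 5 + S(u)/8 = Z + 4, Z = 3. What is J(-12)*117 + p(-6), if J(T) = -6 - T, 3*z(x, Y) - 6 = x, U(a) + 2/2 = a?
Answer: 318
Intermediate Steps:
U(a) = -1 + a
z(x, Y) = 2 + x/3
S(u) = 16 (S(u) = -40 + 8*(3 + 4) = -40 + 8*7 = -40 + 56 = 16)
p(M) = 64*M (p(M) = (M*16)*(-1 + 5) = (16*M)*4 = 64*M)
J(-12)*117 + p(-6) = (-6 - 1*(-12))*117 + 64*(-6) = (-6 + 12)*117 - 384 = 6*117 - 384 = 702 - 384 = 318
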